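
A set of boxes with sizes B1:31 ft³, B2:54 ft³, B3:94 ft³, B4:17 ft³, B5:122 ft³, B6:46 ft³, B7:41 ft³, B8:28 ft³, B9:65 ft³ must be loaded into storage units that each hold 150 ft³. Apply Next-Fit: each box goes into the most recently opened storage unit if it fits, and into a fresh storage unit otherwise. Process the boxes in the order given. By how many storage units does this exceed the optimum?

1

Next-Fit: [31,54] [94,17] [122] [46,41,28] [65] → 5 storage units.
Total size 498 ft³; any packing needs at least ⌈498/150⌉ = 4 storage units.
An optimal packing achieves that bound: [122,28] [94,54] [65,46,31] [41,17] → 4 storage units.
Excess: 5 − 4 = 1.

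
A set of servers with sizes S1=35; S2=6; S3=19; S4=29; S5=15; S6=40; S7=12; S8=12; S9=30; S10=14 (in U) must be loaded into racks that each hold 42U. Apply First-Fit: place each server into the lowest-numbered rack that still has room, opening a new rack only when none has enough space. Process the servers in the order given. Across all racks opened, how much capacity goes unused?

40

rack 1: place S1 (35U), 7U left
rack 1: place S2 (6U), 1U left
rack 2: place S3 (19U), 23U left
rack 3: place S4 (29U), 13U left
rack 2: place S5 (15U), 8U left
rack 4: place S6 (40U), 2U left
rack 3: place S7 (12U), 1U left
rack 5: place S8 (12U), 30U left
rack 5: place S9 (30U), 0U left
rack 6: place S10 (14U), 28U left
6 racks × 42U = 252U; used 212U; unused 40U.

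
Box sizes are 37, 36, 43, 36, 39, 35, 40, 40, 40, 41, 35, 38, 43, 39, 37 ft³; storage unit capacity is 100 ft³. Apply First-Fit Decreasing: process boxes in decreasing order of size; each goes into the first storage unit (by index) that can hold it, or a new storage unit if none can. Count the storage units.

8 storage units

Sorted descending: 43, 43, 41, 40, 40, 40, 39, 39, 38, 37, 37, 36, 36, 35, 35.
storage unit 1: place 43 ft³, 57 ft³ left
storage unit 1: place 43 ft³, 14 ft³ left
storage unit 2: place 41 ft³, 59 ft³ left
storage unit 2: place 40 ft³, 19 ft³ left
storage unit 3: place 40 ft³, 60 ft³ left
storage unit 3: place 40 ft³, 20 ft³ left
storage unit 4: place 39 ft³, 61 ft³ left
storage unit 4: place 39 ft³, 22 ft³ left
storage unit 5: place 38 ft³, 62 ft³ left
storage unit 5: place 37 ft³, 25 ft³ left
storage unit 6: place 37 ft³, 63 ft³ left
storage unit 6: place 36 ft³, 27 ft³ left
storage unit 7: place 36 ft³, 64 ft³ left
storage unit 7: place 35 ft³, 29 ft³ left
storage unit 8: place 35 ft³, 65 ft³ left
Final storage units: [43,43] [41,40] [40,40] [39,39] [38,37] [37,36] [36,35] [35].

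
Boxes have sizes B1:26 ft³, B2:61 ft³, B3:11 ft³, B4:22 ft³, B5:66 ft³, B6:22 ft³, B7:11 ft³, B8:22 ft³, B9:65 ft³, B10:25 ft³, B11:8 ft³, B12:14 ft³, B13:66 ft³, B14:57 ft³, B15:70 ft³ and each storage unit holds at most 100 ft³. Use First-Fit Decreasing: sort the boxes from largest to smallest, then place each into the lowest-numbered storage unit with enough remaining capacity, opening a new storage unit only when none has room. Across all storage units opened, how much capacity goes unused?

Sorted descending: 70, 66, 66, 65, 61, 57, 26, 25, 22, 22, 22, 14, 11, 11, 8.
Put 70 ft³ in storage unit 1; 30 ft³ remain.
Put 66 ft³ in storage unit 2; 34 ft³ remain.
Put 66 ft³ in storage unit 3; 34 ft³ remain.
Put 65 ft³ in storage unit 4; 35 ft³ remain.
Put 61 ft³ in storage unit 5; 39 ft³ remain.
Put 57 ft³ in storage unit 6; 43 ft³ remain.
Put 26 ft³ in storage unit 1; 4 ft³ remain.
Put 25 ft³ in storage unit 2; 9 ft³ remain.
Put 22 ft³ in storage unit 3; 12 ft³ remain.
Put 22 ft³ in storage unit 4; 13 ft³ remain.
Put 22 ft³ in storage unit 5; 17 ft³ remain.
Put 14 ft³ in storage unit 5; 3 ft³ remain.
Put 11 ft³ in storage unit 3; 1 ft³ remain.
Put 11 ft³ in storage unit 4; 2 ft³ remain.
Put 8 ft³ in storage unit 2; 1 ft³ remain.
6 storage units × 100 ft³ = 600 ft³; used 546 ft³; unused 54 ft³.

54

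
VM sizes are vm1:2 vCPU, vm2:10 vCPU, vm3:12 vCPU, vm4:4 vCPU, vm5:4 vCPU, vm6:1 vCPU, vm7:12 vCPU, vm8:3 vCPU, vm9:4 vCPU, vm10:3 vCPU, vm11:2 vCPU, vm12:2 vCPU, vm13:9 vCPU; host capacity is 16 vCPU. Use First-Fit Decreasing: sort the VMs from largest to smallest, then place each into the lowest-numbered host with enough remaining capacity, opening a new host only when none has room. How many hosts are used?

Sorted descending: 12, 12, 10, 9, 4, 4, 4, 3, 3, 2, 2, 2, 1.
Put 12 vCPU in host 1; 4 vCPU remain.
Put 12 vCPU in host 2; 4 vCPU remain.
Put 10 vCPU in host 3; 6 vCPU remain.
Put 9 vCPU in host 4; 7 vCPU remain.
Put 4 vCPU in host 1; 0 vCPU remain.
Put 4 vCPU in host 2; 0 vCPU remain.
Put 4 vCPU in host 3; 2 vCPU remain.
Put 3 vCPU in host 4; 4 vCPU remain.
Put 3 vCPU in host 4; 1 vCPU remain.
Put 2 vCPU in host 3; 0 vCPU remain.
Put 2 vCPU in host 5; 14 vCPU remain.
Put 2 vCPU in host 5; 12 vCPU remain.
Put 1 vCPU in host 4; 0 vCPU remain.
Final hosts: [12,4] [12,4] [10,4,2] [9,3,3,1] [2,2].

5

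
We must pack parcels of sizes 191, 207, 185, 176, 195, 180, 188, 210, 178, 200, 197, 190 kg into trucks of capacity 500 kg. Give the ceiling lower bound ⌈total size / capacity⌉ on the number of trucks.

5

Total size = 191 + 207 + 185 + 176 + 195 + 180 + 188 + 210 + 178 + 200 + 197 + 190 = 2297 kg.
⌈2297 / 500⌉ = 5.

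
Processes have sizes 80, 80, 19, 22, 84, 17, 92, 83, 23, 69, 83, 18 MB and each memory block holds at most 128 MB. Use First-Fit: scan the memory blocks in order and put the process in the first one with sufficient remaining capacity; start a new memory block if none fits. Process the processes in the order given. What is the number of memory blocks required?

7 memory blocks

Put 80 MB in memory block 1; 48 MB remain.
Put 80 MB in memory block 2; 48 MB remain.
Put 19 MB in memory block 1; 29 MB remain.
Put 22 MB in memory block 1; 7 MB remain.
Put 84 MB in memory block 3; 44 MB remain.
Put 17 MB in memory block 2; 31 MB remain.
Put 92 MB in memory block 4; 36 MB remain.
Put 83 MB in memory block 5; 45 MB remain.
Put 23 MB in memory block 2; 8 MB remain.
Put 69 MB in memory block 6; 59 MB remain.
Put 83 MB in memory block 7; 45 MB remain.
Put 18 MB in memory block 3; 26 MB remain.
Final memory blocks: [80,19,22] [80,17,23] [84,18] [92] [83] [69] [83].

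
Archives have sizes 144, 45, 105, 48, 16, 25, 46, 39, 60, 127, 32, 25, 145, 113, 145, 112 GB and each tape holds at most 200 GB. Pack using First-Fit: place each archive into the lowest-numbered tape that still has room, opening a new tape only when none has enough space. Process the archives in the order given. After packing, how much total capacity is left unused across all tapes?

tape 1: place 144 GB, 56 GB left
tape 1: place 45 GB, 11 GB left
tape 2: place 105 GB, 95 GB left
tape 2: place 48 GB, 47 GB left
tape 2: place 16 GB, 31 GB left
tape 2: place 25 GB, 6 GB left
tape 3: place 46 GB, 154 GB left
tape 3: place 39 GB, 115 GB left
tape 3: place 60 GB, 55 GB left
tape 4: place 127 GB, 73 GB left
tape 3: place 32 GB, 23 GB left
tape 4: place 25 GB, 48 GB left
tape 5: place 145 GB, 55 GB left
tape 6: place 113 GB, 87 GB left
tape 7: place 145 GB, 55 GB left
tape 8: place 112 GB, 88 GB left
8 tapes × 200 GB = 1600 GB; used 1227 GB; unused 373 GB.

373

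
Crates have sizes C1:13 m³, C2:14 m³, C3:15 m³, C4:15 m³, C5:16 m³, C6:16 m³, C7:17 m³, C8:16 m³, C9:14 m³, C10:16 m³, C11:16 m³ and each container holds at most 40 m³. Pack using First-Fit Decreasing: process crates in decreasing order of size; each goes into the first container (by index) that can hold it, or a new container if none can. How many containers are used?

Sorted descending: 17, 16, 16, 16, 16, 16, 15, 15, 14, 14, 13.
container 1: place 17 m³, 23 m³ left
container 1: place 16 m³, 7 m³ left
container 2: place 16 m³, 24 m³ left
container 2: place 16 m³, 8 m³ left
container 3: place 16 m³, 24 m³ left
container 3: place 16 m³, 8 m³ left
container 4: place 15 m³, 25 m³ left
container 4: place 15 m³, 10 m³ left
container 5: place 14 m³, 26 m³ left
container 5: place 14 m³, 12 m³ left
container 6: place 13 m³, 27 m³ left
Final containers: [17,16] [16,16] [16,16] [15,15] [14,14] [13].

6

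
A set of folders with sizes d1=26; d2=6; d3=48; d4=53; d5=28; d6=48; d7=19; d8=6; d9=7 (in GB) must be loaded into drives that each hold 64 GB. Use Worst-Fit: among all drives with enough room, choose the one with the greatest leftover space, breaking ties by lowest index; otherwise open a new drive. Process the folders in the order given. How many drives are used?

d1 (26 GB) → drive 1 (remaining 38 GB)
d2 (6 GB) → drive 1 (remaining 32 GB)
d3 (48 GB) → drive 2 (remaining 16 GB)
d4 (53 GB) → drive 3 (remaining 11 GB)
d5 (28 GB) → drive 1 (remaining 4 GB)
d6 (48 GB) → drive 4 (remaining 16 GB)
d7 (19 GB) → drive 5 (remaining 45 GB)
d8 (6 GB) → drive 5 (remaining 39 GB)
d9 (7 GB) → drive 5 (remaining 32 GB)
Final drives: [26,6,28] [48] [53] [48] [19,6,7].

5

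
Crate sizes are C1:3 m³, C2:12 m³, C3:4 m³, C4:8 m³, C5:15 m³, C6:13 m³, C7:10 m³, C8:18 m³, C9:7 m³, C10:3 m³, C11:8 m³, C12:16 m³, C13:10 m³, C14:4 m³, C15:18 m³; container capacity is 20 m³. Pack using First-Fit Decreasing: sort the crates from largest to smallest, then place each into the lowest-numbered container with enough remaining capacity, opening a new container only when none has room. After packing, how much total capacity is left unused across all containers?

11

Sorted descending: 18, 18, 16, 15, 13, 12, 10, 10, 8, 8, 7, 4, 4, 3, 3.
18 m³ → container 1 (remaining 2 m³)
18 m³ → container 2 (remaining 2 m³)
16 m³ → container 3 (remaining 4 m³)
15 m³ → container 4 (remaining 5 m³)
13 m³ → container 5 (remaining 7 m³)
12 m³ → container 6 (remaining 8 m³)
10 m³ → container 7 (remaining 10 m³)
10 m³ → container 7 (remaining 0 m³)
8 m³ → container 6 (remaining 0 m³)
8 m³ → container 8 (remaining 12 m³)
7 m³ → container 5 (remaining 0 m³)
4 m³ → container 3 (remaining 0 m³)
4 m³ → container 4 (remaining 1 m³)
3 m³ → container 8 (remaining 9 m³)
3 m³ → container 8 (remaining 6 m³)
8 containers × 20 m³ = 160 m³; used 149 m³; unused 11 m³.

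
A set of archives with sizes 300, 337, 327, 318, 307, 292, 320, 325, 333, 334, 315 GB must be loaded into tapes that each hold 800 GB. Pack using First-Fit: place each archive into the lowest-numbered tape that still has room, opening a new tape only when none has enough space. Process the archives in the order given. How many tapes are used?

6

Put 300 GB in tape 1; 500 GB remain.
Put 337 GB in tape 1; 163 GB remain.
Put 327 GB in tape 2; 473 GB remain.
Put 318 GB in tape 2; 155 GB remain.
Put 307 GB in tape 3; 493 GB remain.
Put 292 GB in tape 3; 201 GB remain.
Put 320 GB in tape 4; 480 GB remain.
Put 325 GB in tape 4; 155 GB remain.
Put 333 GB in tape 5; 467 GB remain.
Put 334 GB in tape 5; 133 GB remain.
Put 315 GB in tape 6; 485 GB remain.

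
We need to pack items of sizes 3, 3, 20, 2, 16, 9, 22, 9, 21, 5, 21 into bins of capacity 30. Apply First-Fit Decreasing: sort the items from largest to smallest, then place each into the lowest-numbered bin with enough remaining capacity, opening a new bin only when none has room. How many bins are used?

5

Sorted descending: 22, 21, 21, 20, 16, 9, 9, 5, 3, 3, 2.
Put 22 in bin 1; 8 remain.
Put 21 in bin 2; 9 remain.
Put 21 in bin 3; 9 remain.
Put 20 in bin 4; 10 remain.
Put 16 in bin 5; 14 remain.
Put 9 in bin 2; 0 remain.
Put 9 in bin 3; 0 remain.
Put 5 in bin 1; 3 remain.
Put 3 in bin 1; 0 remain.
Put 3 in bin 4; 7 remain.
Put 2 in bin 4; 5 remain.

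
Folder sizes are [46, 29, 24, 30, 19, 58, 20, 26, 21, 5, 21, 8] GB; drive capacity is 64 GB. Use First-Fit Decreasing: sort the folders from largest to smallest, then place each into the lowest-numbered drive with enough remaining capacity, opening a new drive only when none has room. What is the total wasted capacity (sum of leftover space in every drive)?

77

Sorted descending: 58, 46, 30, 29, 26, 24, 21, 21, 20, 19, 8, 5.
Put 58 GB in drive 1; 6 GB remain.
Put 46 GB in drive 2; 18 GB remain.
Put 30 GB in drive 3; 34 GB remain.
Put 29 GB in drive 3; 5 GB remain.
Put 26 GB in drive 4; 38 GB remain.
Put 24 GB in drive 4; 14 GB remain.
Put 21 GB in drive 5; 43 GB remain.
Put 21 GB in drive 5; 22 GB remain.
Put 20 GB in drive 5; 2 GB remain.
Put 19 GB in drive 6; 45 GB remain.
Put 8 GB in drive 2; 10 GB remain.
Put 5 GB in drive 1; 1 GB remain.
6 drives × 64 GB = 384 GB; used 307 GB; unused 77 GB.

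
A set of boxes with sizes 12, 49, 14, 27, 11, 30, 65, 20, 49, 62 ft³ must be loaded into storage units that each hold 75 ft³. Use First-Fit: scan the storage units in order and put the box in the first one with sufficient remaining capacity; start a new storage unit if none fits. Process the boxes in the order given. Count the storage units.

Put 12 ft³ in storage unit 1; 63 ft³ remain.
Put 49 ft³ in storage unit 1; 14 ft³ remain.
Put 14 ft³ in storage unit 1; 0 ft³ remain.
Put 27 ft³ in storage unit 2; 48 ft³ remain.
Put 11 ft³ in storage unit 2; 37 ft³ remain.
Put 30 ft³ in storage unit 2; 7 ft³ remain.
Put 65 ft³ in storage unit 3; 10 ft³ remain.
Put 20 ft³ in storage unit 4; 55 ft³ remain.
Put 49 ft³ in storage unit 4; 6 ft³ remain.
Put 62 ft³ in storage unit 5; 13 ft³ remain.
Final storage units: [12,49,14] [27,11,30] [65] [20,49] [62].

5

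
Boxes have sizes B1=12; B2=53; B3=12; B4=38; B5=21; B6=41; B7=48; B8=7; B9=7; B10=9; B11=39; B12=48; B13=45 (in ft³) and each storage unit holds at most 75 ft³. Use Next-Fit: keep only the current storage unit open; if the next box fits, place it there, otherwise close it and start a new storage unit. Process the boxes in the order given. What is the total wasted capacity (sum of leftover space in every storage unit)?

145

B1 (12 ft³) → storage unit 1 (remaining 63 ft³)
B2 (53 ft³) → storage unit 1 (remaining 10 ft³)
B3 (12 ft³) → storage unit 2 (remaining 63 ft³)
B4 (38 ft³) → storage unit 2 (remaining 25 ft³)
B5 (21 ft³) → storage unit 2 (remaining 4 ft³)
B6 (41 ft³) → storage unit 3 (remaining 34 ft³)
B7 (48 ft³) → storage unit 4 (remaining 27 ft³)
B8 (7 ft³) → storage unit 4 (remaining 20 ft³)
B9 (7 ft³) → storage unit 4 (remaining 13 ft³)
B10 (9 ft³) → storage unit 4 (remaining 4 ft³)
B11 (39 ft³) → storage unit 5 (remaining 36 ft³)
B12 (48 ft³) → storage unit 6 (remaining 27 ft³)
B13 (45 ft³) → storage unit 7 (remaining 30 ft³)
7 storage units × 75 ft³ = 525 ft³; used 380 ft³; unused 145 ft³.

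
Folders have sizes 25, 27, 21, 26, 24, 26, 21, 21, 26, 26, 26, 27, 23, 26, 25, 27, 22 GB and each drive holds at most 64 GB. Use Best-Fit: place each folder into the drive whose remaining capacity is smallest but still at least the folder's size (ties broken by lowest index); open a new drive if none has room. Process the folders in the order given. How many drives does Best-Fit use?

8

25 GB → drive 1 (remaining 39 GB)
27 GB → drive 1 (remaining 12 GB)
21 GB → drive 2 (remaining 43 GB)
26 GB → drive 2 (remaining 17 GB)
24 GB → drive 3 (remaining 40 GB)
26 GB → drive 3 (remaining 14 GB)
21 GB → drive 4 (remaining 43 GB)
21 GB → drive 4 (remaining 22 GB)
26 GB → drive 5 (remaining 38 GB)
26 GB → drive 5 (remaining 12 GB)
26 GB → drive 6 (remaining 38 GB)
27 GB → drive 6 (remaining 11 GB)
23 GB → drive 7 (remaining 41 GB)
26 GB → drive 7 (remaining 15 GB)
25 GB → drive 8 (remaining 39 GB)
27 GB → drive 8 (remaining 12 GB)
22 GB → drive 4 (remaining 0 GB)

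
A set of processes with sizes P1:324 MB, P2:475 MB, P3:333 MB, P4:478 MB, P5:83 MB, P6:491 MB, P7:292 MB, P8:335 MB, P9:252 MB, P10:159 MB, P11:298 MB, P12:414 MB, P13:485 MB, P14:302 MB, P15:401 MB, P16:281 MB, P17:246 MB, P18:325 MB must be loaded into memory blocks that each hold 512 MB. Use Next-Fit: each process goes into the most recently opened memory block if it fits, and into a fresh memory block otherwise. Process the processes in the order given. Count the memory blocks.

17

memory block 1: place P1 (324 MB), 188 MB left
memory block 2: place P2 (475 MB), 37 MB left
memory block 3: place P3 (333 MB), 179 MB left
memory block 4: place P4 (478 MB), 34 MB left
memory block 5: place P5 (83 MB), 429 MB left
memory block 6: place P6 (491 MB), 21 MB left
memory block 7: place P7 (292 MB), 220 MB left
memory block 8: place P8 (335 MB), 177 MB left
memory block 9: place P9 (252 MB), 260 MB left
memory block 9: place P10 (159 MB), 101 MB left
memory block 10: place P11 (298 MB), 214 MB left
memory block 11: place P12 (414 MB), 98 MB left
memory block 12: place P13 (485 MB), 27 MB left
memory block 13: place P14 (302 MB), 210 MB left
memory block 14: place P15 (401 MB), 111 MB left
memory block 15: place P16 (281 MB), 231 MB left
memory block 16: place P17 (246 MB), 266 MB left
memory block 17: place P18 (325 MB), 187 MB left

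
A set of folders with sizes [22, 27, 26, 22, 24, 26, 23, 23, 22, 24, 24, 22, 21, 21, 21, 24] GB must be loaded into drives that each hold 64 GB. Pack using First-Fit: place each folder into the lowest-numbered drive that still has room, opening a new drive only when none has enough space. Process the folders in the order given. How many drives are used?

8 drives

22 GB → drive 1 (remaining 42 GB)
27 GB → drive 1 (remaining 15 GB)
26 GB → drive 2 (remaining 38 GB)
22 GB → drive 2 (remaining 16 GB)
24 GB → drive 3 (remaining 40 GB)
26 GB → drive 3 (remaining 14 GB)
23 GB → drive 4 (remaining 41 GB)
23 GB → drive 4 (remaining 18 GB)
22 GB → drive 5 (remaining 42 GB)
24 GB → drive 5 (remaining 18 GB)
24 GB → drive 6 (remaining 40 GB)
22 GB → drive 6 (remaining 18 GB)
21 GB → drive 7 (remaining 43 GB)
21 GB → drive 7 (remaining 22 GB)
21 GB → drive 7 (remaining 1 GB)
24 GB → drive 8 (remaining 40 GB)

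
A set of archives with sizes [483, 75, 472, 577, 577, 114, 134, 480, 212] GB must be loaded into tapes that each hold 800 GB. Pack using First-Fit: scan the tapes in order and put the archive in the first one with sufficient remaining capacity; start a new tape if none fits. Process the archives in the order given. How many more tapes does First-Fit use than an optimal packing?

First-Fit: [483,75,114] [472,134] [577,212] [577] [480] → 5 tapes.
5 archives exceed 400 GB (half the capacity), and no two of those can share a tape, so at least 5 tapes are needed.
So 5 is already optimal.

0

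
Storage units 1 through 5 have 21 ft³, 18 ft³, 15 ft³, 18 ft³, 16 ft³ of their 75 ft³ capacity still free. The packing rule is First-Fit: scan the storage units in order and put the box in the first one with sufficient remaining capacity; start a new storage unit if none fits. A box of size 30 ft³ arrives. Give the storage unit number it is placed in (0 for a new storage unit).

0

No storage unit has ≥ 30 ft³ free, so a new storage unit is opened.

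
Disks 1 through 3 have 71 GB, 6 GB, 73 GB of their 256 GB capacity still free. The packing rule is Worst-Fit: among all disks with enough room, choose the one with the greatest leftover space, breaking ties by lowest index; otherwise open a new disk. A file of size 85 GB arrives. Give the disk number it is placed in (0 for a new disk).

0

No disk has ≥ 85 GB free, so a new disk is opened.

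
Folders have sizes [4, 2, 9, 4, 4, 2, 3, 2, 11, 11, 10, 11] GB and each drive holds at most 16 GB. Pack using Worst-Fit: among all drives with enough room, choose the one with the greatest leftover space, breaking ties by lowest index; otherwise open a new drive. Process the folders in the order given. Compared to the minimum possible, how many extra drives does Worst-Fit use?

Worst-Fit: [4,2,9] [4,4,2,3,2] [11] [11] [10] [11] → 6 drives.
Total size 73 GB; any packing needs at least ⌈73/16⌉ = 5 drives.
An optimal packing achieves that bound: [11,4] [11,4] [11,4] [10,3,2] [9,2,2] → 5 drives.
Excess: 6 − 5 = 1.

1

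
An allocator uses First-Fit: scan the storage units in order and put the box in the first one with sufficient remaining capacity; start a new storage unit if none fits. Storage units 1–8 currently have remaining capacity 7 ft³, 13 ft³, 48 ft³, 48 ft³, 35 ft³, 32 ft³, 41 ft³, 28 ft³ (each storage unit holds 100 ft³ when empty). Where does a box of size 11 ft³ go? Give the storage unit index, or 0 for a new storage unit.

Storage units with room: storage unit 2 (13 ft³), storage unit 3 (48 ft³), storage unit 4 (48 ft³), storage unit 5 (35 ft³), storage unit 6 (32 ft³), storage unit 7 (41 ft³), storage unit 8 (28 ft³).
The first with room is storage unit 2.

2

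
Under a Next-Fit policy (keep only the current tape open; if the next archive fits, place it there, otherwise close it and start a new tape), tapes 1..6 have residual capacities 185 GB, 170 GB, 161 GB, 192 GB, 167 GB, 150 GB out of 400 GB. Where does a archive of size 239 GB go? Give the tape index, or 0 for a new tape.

Next-Fit only looks at tape 6, which has 150 GB free.
239 GB does not fit, so a new tape is opened.

0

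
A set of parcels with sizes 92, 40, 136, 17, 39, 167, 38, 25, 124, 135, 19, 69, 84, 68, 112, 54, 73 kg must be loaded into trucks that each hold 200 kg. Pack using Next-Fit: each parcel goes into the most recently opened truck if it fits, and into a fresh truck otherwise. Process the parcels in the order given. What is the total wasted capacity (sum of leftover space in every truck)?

92 kg → truck 1 (remaining 108 kg)
40 kg → truck 1 (remaining 68 kg)
136 kg → truck 2 (remaining 64 kg)
17 kg → truck 2 (remaining 47 kg)
39 kg → truck 2 (remaining 8 kg)
167 kg → truck 3 (remaining 33 kg)
38 kg → truck 4 (remaining 162 kg)
25 kg → truck 4 (remaining 137 kg)
124 kg → truck 4 (remaining 13 kg)
135 kg → truck 5 (remaining 65 kg)
19 kg → truck 5 (remaining 46 kg)
69 kg → truck 6 (remaining 131 kg)
84 kg → truck 6 (remaining 47 kg)
68 kg → truck 7 (remaining 132 kg)
112 kg → truck 7 (remaining 20 kg)
54 kg → truck 8 (remaining 146 kg)
73 kg → truck 8 (remaining 73 kg)
8 trucks × 200 kg = 1600 kg; used 1292 kg; unused 308 kg.

308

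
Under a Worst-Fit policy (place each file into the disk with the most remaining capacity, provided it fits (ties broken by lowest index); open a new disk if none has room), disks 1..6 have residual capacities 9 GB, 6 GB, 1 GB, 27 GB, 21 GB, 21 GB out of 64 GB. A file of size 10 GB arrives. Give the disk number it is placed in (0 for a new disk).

4

Disks with room: disk 4 (27 GB), disk 5 (21 GB), disk 6 (21 GB).
Most room is disk 4 with 27 GB free.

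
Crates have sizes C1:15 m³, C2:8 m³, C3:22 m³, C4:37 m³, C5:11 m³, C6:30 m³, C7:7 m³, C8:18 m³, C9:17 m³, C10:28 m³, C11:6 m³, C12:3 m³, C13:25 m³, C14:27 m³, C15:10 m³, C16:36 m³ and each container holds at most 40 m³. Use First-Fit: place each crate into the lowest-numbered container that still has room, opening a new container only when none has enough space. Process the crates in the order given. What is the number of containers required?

container 1: place C1 (15 m³), 25 m³ left
container 1: place C2 (8 m³), 17 m³ left
container 2: place C3 (22 m³), 18 m³ left
container 3: place C4 (37 m³), 3 m³ left
container 1: place C5 (11 m³), 6 m³ left
container 4: place C6 (30 m³), 10 m³ left
container 2: place C7 (7 m³), 11 m³ left
container 5: place C8 (18 m³), 22 m³ left
container 5: place C9 (17 m³), 5 m³ left
container 6: place C10 (28 m³), 12 m³ left
container 1: place C11 (6 m³), 0 m³ left
container 2: place C12 (3 m³), 8 m³ left
container 7: place C13 (25 m³), 15 m³ left
container 8: place C14 (27 m³), 13 m³ left
container 4: place C15 (10 m³), 0 m³ left
container 9: place C16 (36 m³), 4 m³ left

9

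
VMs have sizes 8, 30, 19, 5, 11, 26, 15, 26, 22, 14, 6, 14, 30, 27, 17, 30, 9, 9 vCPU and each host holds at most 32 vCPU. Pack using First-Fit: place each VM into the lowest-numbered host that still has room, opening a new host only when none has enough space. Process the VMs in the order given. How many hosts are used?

host 1: place 8 vCPU, 24 vCPU left
host 2: place 30 vCPU, 2 vCPU left
host 1: place 19 vCPU, 5 vCPU left
host 1: place 5 vCPU, 0 vCPU left
host 3: place 11 vCPU, 21 vCPU left
host 4: place 26 vCPU, 6 vCPU left
host 3: place 15 vCPU, 6 vCPU left
host 5: place 26 vCPU, 6 vCPU left
host 6: place 22 vCPU, 10 vCPU left
host 7: place 14 vCPU, 18 vCPU left
host 3: place 6 vCPU, 0 vCPU left
host 7: place 14 vCPU, 4 vCPU left
host 8: place 30 vCPU, 2 vCPU left
host 9: place 27 vCPU, 5 vCPU left
host 10: place 17 vCPU, 15 vCPU left
host 11: place 30 vCPU, 2 vCPU left
host 6: place 9 vCPU, 1 vCPU left
host 10: place 9 vCPU, 6 vCPU left
Final hosts: [8,19,5] [30] [11,15,6] [26] [26] [22,9] [14,14] [30] [27] [17,9] [30].

11 hosts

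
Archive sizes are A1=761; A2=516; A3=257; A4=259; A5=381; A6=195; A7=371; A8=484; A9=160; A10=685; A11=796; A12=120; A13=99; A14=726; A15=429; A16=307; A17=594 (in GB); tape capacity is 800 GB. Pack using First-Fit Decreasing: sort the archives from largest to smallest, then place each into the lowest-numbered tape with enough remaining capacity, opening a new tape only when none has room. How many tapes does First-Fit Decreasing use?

Sorted descending: 796, 761, 726, 685, 594, 516, 484, 429, 381, 371, 307, 259, 257, 195, 160, 120, 99.
Put 796 GB in tape 1; 4 GB remain.
Put 761 GB in tape 2; 39 GB remain.
Put 726 GB in tape 3; 74 GB remain.
Put 685 GB in tape 4; 115 GB remain.
Put 594 GB in tape 5; 206 GB remain.
Put 516 GB in tape 6; 284 GB remain.
Put 484 GB in tape 7; 316 GB remain.
Put 429 GB in tape 8; 371 GB remain.
Put 381 GB in tape 9; 419 GB remain.
Put 371 GB in tape 8; 0 GB remain.
Put 307 GB in tape 7; 9 GB remain.
Put 259 GB in tape 6; 25 GB remain.
Put 257 GB in tape 9; 162 GB remain.
Put 195 GB in tape 5; 11 GB remain.
Put 160 GB in tape 9; 2 GB remain.
Put 120 GB in tape 10; 680 GB remain.
Put 99 GB in tape 4; 16 GB remain.
Final tapes: [796] [761] [726] [685,99] [594,195] [516,259] [484,307] [429,371] [381,257,160] [120].

10 tapes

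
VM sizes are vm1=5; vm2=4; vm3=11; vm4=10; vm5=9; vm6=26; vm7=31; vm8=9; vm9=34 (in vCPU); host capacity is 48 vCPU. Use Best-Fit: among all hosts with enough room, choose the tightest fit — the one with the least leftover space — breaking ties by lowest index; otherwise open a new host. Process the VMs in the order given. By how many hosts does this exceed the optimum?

1

Best-Fit: [5,4,11,10,9,9] [26] [31] [34] → 4 hosts.
Total size 139 vCPU; any packing needs at least ⌈139/48⌉ = 3 hosts.
An optimal packing achieves that bound: [34,11] [31,10,5] [26,9,9,4] → 3 hosts.
Excess: 4 − 3 = 1.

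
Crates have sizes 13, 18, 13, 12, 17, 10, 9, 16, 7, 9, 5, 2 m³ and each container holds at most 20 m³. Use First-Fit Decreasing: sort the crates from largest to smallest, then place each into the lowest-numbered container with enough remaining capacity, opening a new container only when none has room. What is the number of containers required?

8

Sorted descending: 18, 17, 16, 13, 13, 12, 10, 9, 9, 7, 5, 2.
Put 18 m³ in container 1; 2 m³ remain.
Put 17 m³ in container 2; 3 m³ remain.
Put 16 m³ in container 3; 4 m³ remain.
Put 13 m³ in container 4; 7 m³ remain.
Put 13 m³ in container 5; 7 m³ remain.
Put 12 m³ in container 6; 8 m³ remain.
Put 10 m³ in container 7; 10 m³ remain.
Put 9 m³ in container 7; 1 m³ remain.
Put 9 m³ in container 8; 11 m³ remain.
Put 7 m³ in container 4; 0 m³ remain.
Put 5 m³ in container 5; 2 m³ remain.
Put 2 m³ in container 1; 0 m³ remain.
Final containers: [18,2] [17] [16] [13,7] [13,5] [12] [10,9] [9].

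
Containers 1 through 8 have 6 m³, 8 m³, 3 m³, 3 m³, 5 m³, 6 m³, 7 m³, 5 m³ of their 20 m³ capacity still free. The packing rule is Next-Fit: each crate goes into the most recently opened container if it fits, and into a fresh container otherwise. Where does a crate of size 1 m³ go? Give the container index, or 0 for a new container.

Next-Fit only looks at container 8, which has 5 m³ free.
1 m³ fits there.

8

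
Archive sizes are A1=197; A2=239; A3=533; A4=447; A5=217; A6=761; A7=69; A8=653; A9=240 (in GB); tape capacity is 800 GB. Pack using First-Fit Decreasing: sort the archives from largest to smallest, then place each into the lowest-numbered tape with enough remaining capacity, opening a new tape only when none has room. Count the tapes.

5

Sorted descending: 761, 653, 533, 447, 240, 239, 217, 197, 69.
761 GB → tape 1 (remaining 39 GB)
653 GB → tape 2 (remaining 147 GB)
533 GB → tape 3 (remaining 267 GB)
447 GB → tape 4 (remaining 353 GB)
240 GB → tape 3 (remaining 27 GB)
239 GB → tape 4 (remaining 114 GB)
217 GB → tape 5 (remaining 583 GB)
197 GB → tape 5 (remaining 386 GB)
69 GB → tape 2 (remaining 78 GB)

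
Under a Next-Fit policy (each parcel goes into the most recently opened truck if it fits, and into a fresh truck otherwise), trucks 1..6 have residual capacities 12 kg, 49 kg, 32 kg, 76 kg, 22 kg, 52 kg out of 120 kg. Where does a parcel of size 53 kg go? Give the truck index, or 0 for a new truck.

0

Next-Fit only looks at truck 6, which has 52 kg free.
53 kg does not fit, so a new truck is opened.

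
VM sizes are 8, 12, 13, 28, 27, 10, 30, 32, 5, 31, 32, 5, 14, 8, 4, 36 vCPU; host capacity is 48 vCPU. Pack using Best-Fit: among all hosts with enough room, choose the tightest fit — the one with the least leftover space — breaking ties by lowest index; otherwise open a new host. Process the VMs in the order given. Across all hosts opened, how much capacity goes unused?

host 1: place 8 vCPU, 40 vCPU left
host 1: place 12 vCPU, 28 vCPU left
host 1: place 13 vCPU, 15 vCPU left
host 2: place 28 vCPU, 20 vCPU left
host 3: place 27 vCPU, 21 vCPU left
host 1: place 10 vCPU, 5 vCPU left
host 4: place 30 vCPU, 18 vCPU left
host 5: place 32 vCPU, 16 vCPU left
host 1: place 5 vCPU, 0 vCPU left
host 6: place 31 vCPU, 17 vCPU left
host 7: place 32 vCPU, 16 vCPU left
host 5: place 5 vCPU, 11 vCPU left
host 7: place 14 vCPU, 2 vCPU left
host 5: place 8 vCPU, 3 vCPU left
host 6: place 4 vCPU, 13 vCPU left
host 8: place 36 vCPU, 12 vCPU left
8 hosts × 48 vCPU = 384 vCPU; used 295 vCPU; unused 89 vCPU.

89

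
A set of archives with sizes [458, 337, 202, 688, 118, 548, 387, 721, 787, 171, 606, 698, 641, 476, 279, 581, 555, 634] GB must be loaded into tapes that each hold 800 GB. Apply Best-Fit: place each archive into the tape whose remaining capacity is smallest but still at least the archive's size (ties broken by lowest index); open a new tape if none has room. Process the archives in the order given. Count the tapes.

458 GB → tape 1 (remaining 342 GB)
337 GB → tape 1 (remaining 5 GB)
202 GB → tape 2 (remaining 598 GB)
688 GB → tape 3 (remaining 112 GB)
118 GB → tape 2 (remaining 480 GB)
548 GB → tape 4 (remaining 252 GB)
387 GB → tape 2 (remaining 93 GB)
721 GB → tape 5 (remaining 79 GB)
787 GB → tape 6 (remaining 13 GB)
171 GB → tape 4 (remaining 81 GB)
606 GB → tape 7 (remaining 194 GB)
698 GB → tape 8 (remaining 102 GB)
641 GB → tape 9 (remaining 159 GB)
476 GB → tape 10 (remaining 324 GB)
279 GB → tape 10 (remaining 45 GB)
581 GB → tape 11 (remaining 219 GB)
555 GB → tape 12 (remaining 245 GB)
634 GB → tape 13 (remaining 166 GB)

13 tapes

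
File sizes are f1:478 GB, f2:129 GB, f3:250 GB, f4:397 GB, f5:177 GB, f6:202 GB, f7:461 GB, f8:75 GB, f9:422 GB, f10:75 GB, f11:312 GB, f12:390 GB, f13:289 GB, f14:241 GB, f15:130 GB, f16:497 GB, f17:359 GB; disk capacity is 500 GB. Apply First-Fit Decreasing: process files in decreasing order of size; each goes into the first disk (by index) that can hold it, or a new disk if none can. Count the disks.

Sorted descending: 497, 478, 461, 422, 397, 390, 359, 312, 289, 250, 241, 202, 177, 130, 129, 75, 75.
disk 1: place 497 GB, 3 GB left
disk 2: place 478 GB, 22 GB left
disk 3: place 461 GB, 39 GB left
disk 4: place 422 GB, 78 GB left
disk 5: place 397 GB, 103 GB left
disk 6: place 390 GB, 110 GB left
disk 7: place 359 GB, 141 GB left
disk 8: place 312 GB, 188 GB left
disk 9: place 289 GB, 211 GB left
disk 10: place 250 GB, 250 GB left
disk 10: place 241 GB, 9 GB left
disk 9: place 202 GB, 9 GB left
disk 8: place 177 GB, 11 GB left
disk 7: place 130 GB, 11 GB left
disk 11: place 129 GB, 371 GB left
disk 4: place 75 GB, 3 GB left
disk 5: place 75 GB, 28 GB left
Final disks: [497] [478] [461] [422,75] [397,75] [390] [359,130] [312,177] [289,202] [250,241] [129].

11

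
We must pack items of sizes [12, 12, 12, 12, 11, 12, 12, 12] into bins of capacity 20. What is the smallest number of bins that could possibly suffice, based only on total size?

5 bins

Total size = 12 + 12 + 12 + 12 + 11 + 12 + 12 + 12 = 95.
⌈95 / 20⌉ = 5.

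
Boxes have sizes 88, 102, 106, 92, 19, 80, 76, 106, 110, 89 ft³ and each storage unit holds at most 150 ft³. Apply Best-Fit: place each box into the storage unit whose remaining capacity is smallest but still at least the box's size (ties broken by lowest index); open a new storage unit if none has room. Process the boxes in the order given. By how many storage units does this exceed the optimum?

Best-Fit: [88] [102] [106,19] [92] [80] [76] [106] [110] [89] → 9 storage units.
9 boxes exceed 75 ft³ (half the capacity), and no two of those can share a storage unit, so at least 9 storage units are needed.
So 9 is already optimal.

0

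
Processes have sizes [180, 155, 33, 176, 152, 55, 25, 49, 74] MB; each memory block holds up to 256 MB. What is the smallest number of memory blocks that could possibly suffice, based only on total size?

Total size = 180 + 155 + 33 + 176 + 152 + 55 + 25 + 49 + 74 = 899 MB.
⌈899 / 256⌉ = 4.

4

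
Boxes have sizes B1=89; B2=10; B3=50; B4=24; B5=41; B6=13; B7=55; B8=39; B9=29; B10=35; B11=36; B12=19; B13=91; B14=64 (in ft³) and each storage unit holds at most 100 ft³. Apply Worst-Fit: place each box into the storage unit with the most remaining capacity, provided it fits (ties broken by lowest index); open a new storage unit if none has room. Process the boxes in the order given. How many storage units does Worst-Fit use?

B1 (89 ft³) → storage unit 1 (remaining 11 ft³)
B2 (10 ft³) → storage unit 1 (remaining 1 ft³)
B3 (50 ft³) → storage unit 2 (remaining 50 ft³)
B4 (24 ft³) → storage unit 2 (remaining 26 ft³)
B5 (41 ft³) → storage unit 3 (remaining 59 ft³)
B6 (13 ft³) → storage unit 3 (remaining 46 ft³)
B7 (55 ft³) → storage unit 4 (remaining 45 ft³)
B8 (39 ft³) → storage unit 3 (remaining 7 ft³)
B9 (29 ft³) → storage unit 4 (remaining 16 ft³)
B10 (35 ft³) → storage unit 5 (remaining 65 ft³)
B11 (36 ft³) → storage unit 5 (remaining 29 ft³)
B12 (19 ft³) → storage unit 5 (remaining 10 ft³)
B13 (91 ft³) → storage unit 6 (remaining 9 ft³)
B14 (64 ft³) → storage unit 7 (remaining 36 ft³)

7 storage units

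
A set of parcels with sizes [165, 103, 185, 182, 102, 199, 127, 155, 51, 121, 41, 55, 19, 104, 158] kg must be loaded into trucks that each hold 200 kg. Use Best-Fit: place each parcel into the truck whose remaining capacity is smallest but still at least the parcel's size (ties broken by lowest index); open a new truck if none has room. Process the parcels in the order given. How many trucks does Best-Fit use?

truck 1: place 165 kg, 35 kg left
truck 2: place 103 kg, 97 kg left
truck 3: place 185 kg, 15 kg left
truck 4: place 182 kg, 18 kg left
truck 5: place 102 kg, 98 kg left
truck 6: place 199 kg, 1 kg left
truck 7: place 127 kg, 73 kg left
truck 8: place 155 kg, 45 kg left
truck 7: place 51 kg, 22 kg left
truck 9: place 121 kg, 79 kg left
truck 8: place 41 kg, 4 kg left
truck 9: place 55 kg, 24 kg left
truck 7: place 19 kg, 3 kg left
truck 10: place 104 kg, 96 kg left
truck 11: place 158 kg, 42 kg left

11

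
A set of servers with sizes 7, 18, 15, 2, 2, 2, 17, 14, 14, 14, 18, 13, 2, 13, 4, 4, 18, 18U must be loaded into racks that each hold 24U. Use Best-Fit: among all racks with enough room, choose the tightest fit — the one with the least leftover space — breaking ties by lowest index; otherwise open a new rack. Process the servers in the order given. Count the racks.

7U → rack 1 (remaining 17U)
18U → rack 2 (remaining 6U)
15U → rack 1 (remaining 2U)
2U → rack 1 (remaining 0U)
2U → rack 2 (remaining 4U)
2U → rack 2 (remaining 2U)
17U → rack 3 (remaining 7U)
14U → rack 4 (remaining 10U)
14U → rack 5 (remaining 10U)
14U → rack 6 (remaining 10U)
18U → rack 7 (remaining 6U)
13U → rack 8 (remaining 11U)
2U → rack 2 (remaining 0U)
13U → rack 9 (remaining 11U)
4U → rack 7 (remaining 2U)
4U → rack 3 (remaining 3U)
18U → rack 10 (remaining 6U)
18U → rack 11 (remaining 6U)
Final racks: [7,15,2] [18,2,2,2] [17,4] [14] [14] [14] [18,4] [13] [13] [18] [18].

11 racks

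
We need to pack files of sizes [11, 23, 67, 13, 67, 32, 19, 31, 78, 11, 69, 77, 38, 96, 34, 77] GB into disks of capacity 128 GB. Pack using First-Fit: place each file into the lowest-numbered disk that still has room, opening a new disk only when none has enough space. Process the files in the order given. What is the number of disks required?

7

11 GB → disk 1 (remaining 117 GB)
23 GB → disk 1 (remaining 94 GB)
67 GB → disk 1 (remaining 27 GB)
13 GB → disk 1 (remaining 14 GB)
67 GB → disk 2 (remaining 61 GB)
32 GB → disk 2 (remaining 29 GB)
19 GB → disk 2 (remaining 10 GB)
31 GB → disk 3 (remaining 97 GB)
78 GB → disk 3 (remaining 19 GB)
11 GB → disk 1 (remaining 3 GB)
69 GB → disk 4 (remaining 59 GB)
77 GB → disk 5 (remaining 51 GB)
38 GB → disk 4 (remaining 21 GB)
96 GB → disk 6 (remaining 32 GB)
34 GB → disk 5 (remaining 17 GB)
77 GB → disk 7 (remaining 51 GB)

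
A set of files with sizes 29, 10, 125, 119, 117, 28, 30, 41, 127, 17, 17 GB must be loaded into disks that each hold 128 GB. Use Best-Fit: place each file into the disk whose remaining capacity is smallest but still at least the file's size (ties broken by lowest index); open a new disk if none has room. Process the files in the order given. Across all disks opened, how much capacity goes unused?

29 GB → disk 1 (remaining 99 GB)
10 GB → disk 1 (remaining 89 GB)
125 GB → disk 2 (remaining 3 GB)
119 GB → disk 3 (remaining 9 GB)
117 GB → disk 4 (remaining 11 GB)
28 GB → disk 1 (remaining 61 GB)
30 GB → disk 1 (remaining 31 GB)
41 GB → disk 5 (remaining 87 GB)
127 GB → disk 6 (remaining 1 GB)
17 GB → disk 1 (remaining 14 GB)
17 GB → disk 5 (remaining 70 GB)
6 disks × 128 GB = 768 GB; used 660 GB; unused 108 GB.

108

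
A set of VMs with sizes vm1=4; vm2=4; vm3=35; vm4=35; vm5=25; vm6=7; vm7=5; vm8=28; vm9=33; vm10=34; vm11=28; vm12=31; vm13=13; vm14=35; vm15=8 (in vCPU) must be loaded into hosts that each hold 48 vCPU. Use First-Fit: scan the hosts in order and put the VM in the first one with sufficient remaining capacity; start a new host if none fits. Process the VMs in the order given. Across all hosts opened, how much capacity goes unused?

vm1 (4 vCPU) → host 1 (remaining 44 vCPU)
vm2 (4 vCPU) → host 1 (remaining 40 vCPU)
vm3 (35 vCPU) → host 1 (remaining 5 vCPU)
vm4 (35 vCPU) → host 2 (remaining 13 vCPU)
vm5 (25 vCPU) → host 3 (remaining 23 vCPU)
vm6 (7 vCPU) → host 2 (remaining 6 vCPU)
vm7 (5 vCPU) → host 1 (remaining 0 vCPU)
vm8 (28 vCPU) → host 4 (remaining 20 vCPU)
vm9 (33 vCPU) → host 5 (remaining 15 vCPU)
vm10 (34 vCPU) → host 6 (remaining 14 vCPU)
vm11 (28 vCPU) → host 7 (remaining 20 vCPU)
vm12 (31 vCPU) → host 8 (remaining 17 vCPU)
vm13 (13 vCPU) → host 3 (remaining 10 vCPU)
vm14 (35 vCPU) → host 9 (remaining 13 vCPU)
vm15 (8 vCPU) → host 3 (remaining 2 vCPU)
9 hosts × 48 vCPU = 432 vCPU; used 325 vCPU; unused 107 vCPU.

107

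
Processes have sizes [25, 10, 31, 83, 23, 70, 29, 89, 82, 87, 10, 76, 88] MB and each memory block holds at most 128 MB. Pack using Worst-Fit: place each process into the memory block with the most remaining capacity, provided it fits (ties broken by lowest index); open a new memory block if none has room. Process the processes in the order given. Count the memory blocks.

Put 25 MB in memory block 1; 103 MB remain.
Put 10 MB in memory block 1; 93 MB remain.
Put 31 MB in memory block 1; 62 MB remain.
Put 83 MB in memory block 2; 45 MB remain.
Put 23 MB in memory block 1; 39 MB remain.
Put 70 MB in memory block 3; 58 MB remain.
Put 29 MB in memory block 3; 29 MB remain.
Put 89 MB in memory block 4; 39 MB remain.
Put 82 MB in memory block 5; 46 MB remain.
Put 87 MB in memory block 6; 41 MB remain.
Put 10 MB in memory block 5; 36 MB remain.
Put 76 MB in memory block 7; 52 MB remain.
Put 88 MB in memory block 8; 40 MB remain.

8 memory blocks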